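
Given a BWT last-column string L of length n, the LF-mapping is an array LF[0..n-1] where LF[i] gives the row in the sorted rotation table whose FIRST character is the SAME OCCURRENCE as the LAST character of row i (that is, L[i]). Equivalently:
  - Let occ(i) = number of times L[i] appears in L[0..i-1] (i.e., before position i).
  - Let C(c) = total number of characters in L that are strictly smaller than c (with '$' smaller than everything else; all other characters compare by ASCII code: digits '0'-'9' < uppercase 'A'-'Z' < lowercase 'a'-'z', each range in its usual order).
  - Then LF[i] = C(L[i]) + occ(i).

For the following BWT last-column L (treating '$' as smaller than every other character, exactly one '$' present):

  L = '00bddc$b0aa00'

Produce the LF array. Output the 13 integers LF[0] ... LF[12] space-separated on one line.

Char counts: '$':1, '0':5, 'a':2, 'b':2, 'c':1, 'd':2
C (first-col start): C('$')=0, C('0')=1, C('a')=6, C('b')=8, C('c')=10, C('d')=11
L[0]='0': occ=0, LF[0]=C('0')+0=1+0=1
L[1]='0': occ=1, LF[1]=C('0')+1=1+1=2
L[2]='b': occ=0, LF[2]=C('b')+0=8+0=8
L[3]='d': occ=0, LF[3]=C('d')+0=11+0=11
L[4]='d': occ=1, LF[4]=C('d')+1=11+1=12
L[5]='c': occ=0, LF[5]=C('c')+0=10+0=10
L[6]='$': occ=0, LF[6]=C('$')+0=0+0=0
L[7]='b': occ=1, LF[7]=C('b')+1=8+1=9
L[8]='0': occ=2, LF[8]=C('0')+2=1+2=3
L[9]='a': occ=0, LF[9]=C('a')+0=6+0=6
L[10]='a': occ=1, LF[10]=C('a')+1=6+1=7
L[11]='0': occ=3, LF[11]=C('0')+3=1+3=4
L[12]='0': occ=4, LF[12]=C('0')+4=1+4=5

Answer: 1 2 8 11 12 10 0 9 3 6 7 4 5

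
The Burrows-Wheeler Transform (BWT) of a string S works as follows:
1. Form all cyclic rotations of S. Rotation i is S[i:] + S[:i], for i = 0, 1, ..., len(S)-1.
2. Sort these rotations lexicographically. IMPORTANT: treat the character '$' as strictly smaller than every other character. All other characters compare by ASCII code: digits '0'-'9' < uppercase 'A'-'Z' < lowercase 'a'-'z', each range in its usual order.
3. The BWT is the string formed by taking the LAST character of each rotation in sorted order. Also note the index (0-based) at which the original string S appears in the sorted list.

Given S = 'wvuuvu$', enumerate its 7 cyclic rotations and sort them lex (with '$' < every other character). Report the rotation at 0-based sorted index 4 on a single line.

All 7 rotations (rotation i = S[i:]+S[:i]):
  rot[0] = wvuuvu$
  rot[1] = vuuvu$w
  rot[2] = uuvu$wv
  rot[3] = uvu$wvu
  rot[4] = vu$wvuu
  rot[5] = u$wvuuv
  rot[6] = $wvuuvu
Sorted (with $ < everything):
  sorted[0] = $wvuuvu
  sorted[1] = u$wvuuv
  sorted[2] = uuvu$wv
  sorted[3] = uvu$wvu
  sorted[4] = vu$wvuu
  sorted[5] = vuuvu$w
  sorted[6] = wvuuvu$
sorted[4] = vu$wvuu

Answer: vu$wvuu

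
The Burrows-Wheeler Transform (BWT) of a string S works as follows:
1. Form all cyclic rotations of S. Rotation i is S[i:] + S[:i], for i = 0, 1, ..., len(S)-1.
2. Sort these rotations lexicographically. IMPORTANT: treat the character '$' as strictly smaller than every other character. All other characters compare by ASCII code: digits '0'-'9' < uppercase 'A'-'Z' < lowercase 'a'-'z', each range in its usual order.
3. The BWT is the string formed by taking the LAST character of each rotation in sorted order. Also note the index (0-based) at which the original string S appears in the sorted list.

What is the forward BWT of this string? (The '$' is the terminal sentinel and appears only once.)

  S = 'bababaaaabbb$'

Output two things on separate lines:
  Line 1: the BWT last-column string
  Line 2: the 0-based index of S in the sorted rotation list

All 13 rotations (rotation i = S[i:]+S[:i]):
  rot[0] = bababaaaabbb$
  rot[1] = ababaaaabbb$b
  rot[2] = babaaaabbb$ba
  rot[3] = abaaaabbb$bab
  rot[4] = baaaabbb$baba
  rot[5] = aaaabbb$babab
  rot[6] = aaabbb$bababa
  rot[7] = aabbb$bababaa
  rot[8] = abbb$bababaaa
  rot[9] = bbb$bababaaaa
  rot[10] = bb$bababaaaab
  rot[11] = b$bababaaaabb
  rot[12] = $bababaaaabbb
Sorted (with $ < everything):
  sorted[0] = $bababaaaabbb  (last char: 'b')
  sorted[1] = aaaabbb$babab  (last char: 'b')
  sorted[2] = aaabbb$bababa  (last char: 'a')
  sorted[3] = aabbb$bababaa  (last char: 'a')
  sorted[4] = abaaaabbb$bab  (last char: 'b')
  sorted[5] = ababaaaabbb$b  (last char: 'b')
  sorted[6] = abbb$bababaaa  (last char: 'a')
  sorted[7] = b$bababaaaabb  (last char: 'b')
  sorted[8] = baaaabbb$baba  (last char: 'a')
  sorted[9] = babaaaabbb$ba  (last char: 'a')
  sorted[10] = bababaaaabbb$  (last char: '$')
  sorted[11] = bb$bababaaaab  (last char: 'b')
  sorted[12] = bbb$bababaaaa  (last char: 'a')
Last column: bbaabbabaa$ba
Original string S is at sorted index 10

Answer: bbaabbabaa$ba
10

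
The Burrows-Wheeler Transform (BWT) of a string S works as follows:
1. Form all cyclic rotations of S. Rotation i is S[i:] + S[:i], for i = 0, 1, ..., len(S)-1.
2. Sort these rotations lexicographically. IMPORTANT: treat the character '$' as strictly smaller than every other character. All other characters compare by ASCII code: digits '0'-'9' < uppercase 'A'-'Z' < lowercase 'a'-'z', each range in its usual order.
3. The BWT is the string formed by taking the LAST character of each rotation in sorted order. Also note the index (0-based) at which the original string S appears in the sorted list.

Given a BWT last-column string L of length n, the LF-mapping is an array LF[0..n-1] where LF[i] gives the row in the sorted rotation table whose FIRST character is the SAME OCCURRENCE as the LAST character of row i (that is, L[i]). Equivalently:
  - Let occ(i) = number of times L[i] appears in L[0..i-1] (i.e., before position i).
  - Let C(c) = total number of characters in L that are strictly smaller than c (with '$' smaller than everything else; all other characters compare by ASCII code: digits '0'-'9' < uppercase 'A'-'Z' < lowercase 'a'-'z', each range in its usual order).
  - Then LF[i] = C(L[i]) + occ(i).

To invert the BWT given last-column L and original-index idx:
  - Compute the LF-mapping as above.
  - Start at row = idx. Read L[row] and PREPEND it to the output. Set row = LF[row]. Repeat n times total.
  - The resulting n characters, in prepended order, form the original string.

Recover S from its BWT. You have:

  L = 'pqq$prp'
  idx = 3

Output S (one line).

Answer: prqpqp$

Derivation:
LF mapping: 1 4 5 0 2 6 3
Walk LF starting at row 3, prepending L[row]:
  step 1: row=3, L[3]='$', prepend. Next row=LF[3]=0
  step 2: row=0, L[0]='p', prepend. Next row=LF[0]=1
  step 3: row=1, L[1]='q', prepend. Next row=LF[1]=4
  step 4: row=4, L[4]='p', prepend. Next row=LF[4]=2
  step 5: row=2, L[2]='q', prepend. Next row=LF[2]=5
  step 6: row=5, L[5]='r', prepend. Next row=LF[5]=6
  step 7: row=6, L[6]='p', prepend. Next row=LF[6]=3
Reversed output: prqpqp$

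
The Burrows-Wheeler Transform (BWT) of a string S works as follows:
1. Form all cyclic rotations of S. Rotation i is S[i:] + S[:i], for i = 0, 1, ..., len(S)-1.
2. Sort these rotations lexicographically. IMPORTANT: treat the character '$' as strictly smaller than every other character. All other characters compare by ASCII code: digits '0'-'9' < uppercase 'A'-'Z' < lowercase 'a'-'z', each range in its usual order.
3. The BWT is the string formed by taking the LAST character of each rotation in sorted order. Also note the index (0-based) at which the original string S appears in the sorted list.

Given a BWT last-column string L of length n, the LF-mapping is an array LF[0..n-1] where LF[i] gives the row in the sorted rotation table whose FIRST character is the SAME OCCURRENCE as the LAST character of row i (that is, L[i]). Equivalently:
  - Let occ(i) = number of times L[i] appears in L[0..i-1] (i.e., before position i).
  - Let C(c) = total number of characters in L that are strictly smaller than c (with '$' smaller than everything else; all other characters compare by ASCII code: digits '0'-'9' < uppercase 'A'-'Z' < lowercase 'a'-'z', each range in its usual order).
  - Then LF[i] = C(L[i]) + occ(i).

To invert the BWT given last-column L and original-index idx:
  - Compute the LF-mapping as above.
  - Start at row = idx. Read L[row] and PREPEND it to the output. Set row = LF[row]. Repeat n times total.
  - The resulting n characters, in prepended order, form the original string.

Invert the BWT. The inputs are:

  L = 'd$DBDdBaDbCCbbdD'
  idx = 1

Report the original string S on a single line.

Answer: BCbaDDddDBDCbbd$

Derivation:
LF mapping: 13 0 5 1 6 14 2 9 7 10 3 4 11 12 15 8
Walk LF starting at row 1, prepending L[row]:
  step 1: row=1, L[1]='$', prepend. Next row=LF[1]=0
  step 2: row=0, L[0]='d', prepend. Next row=LF[0]=13
  step 3: row=13, L[13]='b', prepend. Next row=LF[13]=12
  step 4: row=12, L[12]='b', prepend. Next row=LF[12]=11
  step 5: row=11, L[11]='C', prepend. Next row=LF[11]=4
  step 6: row=4, L[4]='D', prepend. Next row=LF[4]=6
  step 7: row=6, L[6]='B', prepend. Next row=LF[6]=2
  step 8: row=2, L[2]='D', prepend. Next row=LF[2]=5
  step 9: row=5, L[5]='d', prepend. Next row=LF[5]=14
  step 10: row=14, L[14]='d', prepend. Next row=LF[14]=15
  step 11: row=15, L[15]='D', prepend. Next row=LF[15]=8
  step 12: row=8, L[8]='D', prepend. Next row=LF[8]=7
  step 13: row=7, L[7]='a', prepend. Next row=LF[7]=9
  step 14: row=9, L[9]='b', prepend. Next row=LF[9]=10
  step 15: row=10, L[10]='C', prepend. Next row=LF[10]=3
  step 16: row=3, L[3]='B', prepend. Next row=LF[3]=1
Reversed output: BCbaDDddDBDCbbd$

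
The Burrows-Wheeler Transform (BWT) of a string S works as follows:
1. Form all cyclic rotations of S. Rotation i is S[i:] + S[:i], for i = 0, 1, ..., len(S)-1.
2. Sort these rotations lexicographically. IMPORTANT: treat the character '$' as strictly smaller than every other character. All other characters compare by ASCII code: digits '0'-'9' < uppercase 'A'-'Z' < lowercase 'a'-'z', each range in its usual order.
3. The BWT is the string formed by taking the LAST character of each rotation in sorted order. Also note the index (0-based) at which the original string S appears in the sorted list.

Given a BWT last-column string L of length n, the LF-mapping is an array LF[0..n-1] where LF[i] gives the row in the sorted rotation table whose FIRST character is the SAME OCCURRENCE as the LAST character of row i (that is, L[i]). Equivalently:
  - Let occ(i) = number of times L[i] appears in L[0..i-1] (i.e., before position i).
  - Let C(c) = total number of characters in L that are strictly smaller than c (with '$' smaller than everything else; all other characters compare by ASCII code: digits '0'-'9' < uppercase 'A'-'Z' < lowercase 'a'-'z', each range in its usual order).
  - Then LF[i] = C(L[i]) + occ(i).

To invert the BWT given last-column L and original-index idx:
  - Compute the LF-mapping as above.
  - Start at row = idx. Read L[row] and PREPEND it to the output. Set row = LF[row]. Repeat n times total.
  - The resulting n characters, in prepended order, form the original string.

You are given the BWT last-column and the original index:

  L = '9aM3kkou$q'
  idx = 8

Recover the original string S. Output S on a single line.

LF mapping: 2 4 3 1 5 6 7 9 0 8
Walk LF starting at row 8, prepending L[row]:
  step 1: row=8, L[8]='$', prepend. Next row=LF[8]=0
  step 2: row=0, L[0]='9', prepend. Next row=LF[0]=2
  step 3: row=2, L[2]='M', prepend. Next row=LF[2]=3
  step 4: row=3, L[3]='3', prepend. Next row=LF[3]=1
  step 5: row=1, L[1]='a', prepend. Next row=LF[1]=4
  step 6: row=4, L[4]='k', prepend. Next row=LF[4]=5
  step 7: row=5, L[5]='k', prepend. Next row=LF[5]=6
  step 8: row=6, L[6]='o', prepend. Next row=LF[6]=7
  step 9: row=7, L[7]='u', prepend. Next row=LF[7]=9
  step 10: row=9, L[9]='q', prepend. Next row=LF[9]=8
Reversed output: quokka3M9$

Answer: quokka3M9$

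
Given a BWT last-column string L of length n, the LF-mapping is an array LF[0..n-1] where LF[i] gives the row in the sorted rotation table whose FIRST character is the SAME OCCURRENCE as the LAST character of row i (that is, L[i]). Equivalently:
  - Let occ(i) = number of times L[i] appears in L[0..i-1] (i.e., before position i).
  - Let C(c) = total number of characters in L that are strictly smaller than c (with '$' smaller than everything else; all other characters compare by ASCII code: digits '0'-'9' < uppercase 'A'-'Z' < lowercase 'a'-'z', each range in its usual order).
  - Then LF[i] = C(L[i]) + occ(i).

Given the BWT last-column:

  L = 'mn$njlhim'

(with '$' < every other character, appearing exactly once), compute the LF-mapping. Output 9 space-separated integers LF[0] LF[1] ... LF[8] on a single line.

Char counts: '$':1, 'h':1, 'i':1, 'j':1, 'l':1, 'm':2, 'n':2
C (first-col start): C('$')=0, C('h')=1, C('i')=2, C('j')=3, C('l')=4, C('m')=5, C('n')=7
L[0]='m': occ=0, LF[0]=C('m')+0=5+0=5
L[1]='n': occ=0, LF[1]=C('n')+0=7+0=7
L[2]='$': occ=0, LF[2]=C('$')+0=0+0=0
L[3]='n': occ=1, LF[3]=C('n')+1=7+1=8
L[4]='j': occ=0, LF[4]=C('j')+0=3+0=3
L[5]='l': occ=0, LF[5]=C('l')+0=4+0=4
L[6]='h': occ=0, LF[6]=C('h')+0=1+0=1
L[7]='i': occ=0, LF[7]=C('i')+0=2+0=2
L[8]='m': occ=1, LF[8]=C('m')+1=5+1=6

Answer: 5 7 0 8 3 4 1 2 6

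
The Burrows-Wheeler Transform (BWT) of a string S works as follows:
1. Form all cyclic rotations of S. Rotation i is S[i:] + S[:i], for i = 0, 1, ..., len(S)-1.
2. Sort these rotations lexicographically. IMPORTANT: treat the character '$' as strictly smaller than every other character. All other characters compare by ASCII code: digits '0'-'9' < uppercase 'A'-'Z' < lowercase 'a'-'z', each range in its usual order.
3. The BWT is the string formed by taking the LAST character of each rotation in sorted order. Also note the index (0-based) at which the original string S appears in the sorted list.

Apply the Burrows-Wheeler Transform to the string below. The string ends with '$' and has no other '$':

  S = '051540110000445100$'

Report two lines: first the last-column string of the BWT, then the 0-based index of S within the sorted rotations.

Answer: 00110040$5105504401
8

Derivation:
All 19 rotations (rotation i = S[i:]+S[:i]):
  rot[0] = 051540110000445100$
  rot[1] = 51540110000445100$0
  rot[2] = 1540110000445100$05
  rot[3] = 540110000445100$051
  rot[4] = 40110000445100$0515
  rot[5] = 0110000445100$05154
  rot[6] = 110000445100$051540
  rot[7] = 10000445100$0515401
  rot[8] = 0000445100$05154011
  rot[9] = 000445100$051540110
  rot[10] = 00445100$0515401100
  rot[11] = 0445100$05154011000
  rot[12] = 445100$051540110000
  rot[13] = 45100$0515401100004
  rot[14] = 5100$05154011000044
  rot[15] = 100$051540110000445
  rot[16] = 00$0515401100004451
  rot[17] = 0$05154011000044510
  rot[18] = $051540110000445100
Sorted (with $ < everything):
  sorted[0] = $051540110000445100  (last char: '0')
  sorted[1] = 0$05154011000044510  (last char: '0')
  sorted[2] = 00$0515401100004451  (last char: '1')
  sorted[3] = 0000445100$05154011  (last char: '1')
  sorted[4] = 000445100$051540110  (last char: '0')
  sorted[5] = 00445100$0515401100  (last char: '0')
  sorted[6] = 0110000445100$05154  (last char: '4')
  sorted[7] = 0445100$05154011000  (last char: '0')
  sorted[8] = 051540110000445100$  (last char: '$')
  sorted[9] = 100$051540110000445  (last char: '5')
  sorted[10] = 10000445100$0515401  (last char: '1')
  sorted[11] = 110000445100$051540  (last char: '0')
  sorted[12] = 1540110000445100$05  (last char: '5')
  sorted[13] = 40110000445100$0515  (last char: '5')
  sorted[14] = 445100$051540110000  (last char: '0')
  sorted[15] = 45100$0515401100004  (last char: '4')
  sorted[16] = 5100$05154011000044  (last char: '4')
  sorted[17] = 51540110000445100$0  (last char: '0')
  sorted[18] = 540110000445100$051  (last char: '1')
Last column: 00110040$5105504401
Original string S is at sorted index 8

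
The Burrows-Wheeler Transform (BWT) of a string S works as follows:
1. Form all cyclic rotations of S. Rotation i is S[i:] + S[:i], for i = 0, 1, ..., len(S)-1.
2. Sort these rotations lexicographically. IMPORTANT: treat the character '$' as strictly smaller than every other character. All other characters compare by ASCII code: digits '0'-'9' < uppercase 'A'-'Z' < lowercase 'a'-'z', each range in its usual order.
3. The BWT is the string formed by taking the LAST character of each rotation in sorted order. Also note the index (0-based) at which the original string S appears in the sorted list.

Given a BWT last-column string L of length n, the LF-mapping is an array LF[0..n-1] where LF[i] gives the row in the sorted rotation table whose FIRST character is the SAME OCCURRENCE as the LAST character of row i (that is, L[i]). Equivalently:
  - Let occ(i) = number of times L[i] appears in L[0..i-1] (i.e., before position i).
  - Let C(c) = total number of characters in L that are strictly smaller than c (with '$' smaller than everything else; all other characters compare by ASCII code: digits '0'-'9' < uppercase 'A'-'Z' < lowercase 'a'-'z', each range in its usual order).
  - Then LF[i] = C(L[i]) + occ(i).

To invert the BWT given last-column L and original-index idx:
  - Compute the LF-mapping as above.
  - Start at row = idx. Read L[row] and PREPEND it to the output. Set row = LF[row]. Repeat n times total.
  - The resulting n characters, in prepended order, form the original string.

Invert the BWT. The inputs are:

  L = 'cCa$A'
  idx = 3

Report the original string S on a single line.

Answer: aCAc$

Derivation:
LF mapping: 4 2 3 0 1
Walk LF starting at row 3, prepending L[row]:
  step 1: row=3, L[3]='$', prepend. Next row=LF[3]=0
  step 2: row=0, L[0]='c', prepend. Next row=LF[0]=4
  step 3: row=4, L[4]='A', prepend. Next row=LF[4]=1
  step 4: row=1, L[1]='C', prepend. Next row=LF[1]=2
  step 5: row=2, L[2]='a', prepend. Next row=LF[2]=3
Reversed output: aCAc$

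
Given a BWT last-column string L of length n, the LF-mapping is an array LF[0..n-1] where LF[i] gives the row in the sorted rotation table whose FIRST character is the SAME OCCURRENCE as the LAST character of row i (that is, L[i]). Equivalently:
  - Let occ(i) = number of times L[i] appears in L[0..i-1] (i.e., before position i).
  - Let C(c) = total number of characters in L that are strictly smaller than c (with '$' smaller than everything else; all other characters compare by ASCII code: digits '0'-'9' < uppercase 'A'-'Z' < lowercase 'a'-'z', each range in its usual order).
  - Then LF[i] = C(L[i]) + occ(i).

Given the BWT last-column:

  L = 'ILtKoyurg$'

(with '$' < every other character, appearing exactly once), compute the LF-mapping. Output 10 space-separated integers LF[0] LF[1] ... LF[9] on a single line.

Char counts: '$':1, 'I':1, 'K':1, 'L':1, 'g':1, 'o':1, 'r':1, 't':1, 'u':1, 'y':1
C (first-col start): C('$')=0, C('I')=1, C('K')=2, C('L')=3, C('g')=4, C('o')=5, C('r')=6, C('t')=7, C('u')=8, C('y')=9
L[0]='I': occ=0, LF[0]=C('I')+0=1+0=1
L[1]='L': occ=0, LF[1]=C('L')+0=3+0=3
L[2]='t': occ=0, LF[2]=C('t')+0=7+0=7
L[3]='K': occ=0, LF[3]=C('K')+0=2+0=2
L[4]='o': occ=0, LF[4]=C('o')+0=5+0=5
L[5]='y': occ=0, LF[5]=C('y')+0=9+0=9
L[6]='u': occ=0, LF[6]=C('u')+0=8+0=8
L[7]='r': occ=0, LF[7]=C('r')+0=6+0=6
L[8]='g': occ=0, LF[8]=C('g')+0=4+0=4
L[9]='$': occ=0, LF[9]=C('$')+0=0+0=0

Answer: 1 3 7 2 5 9 8 6 4 0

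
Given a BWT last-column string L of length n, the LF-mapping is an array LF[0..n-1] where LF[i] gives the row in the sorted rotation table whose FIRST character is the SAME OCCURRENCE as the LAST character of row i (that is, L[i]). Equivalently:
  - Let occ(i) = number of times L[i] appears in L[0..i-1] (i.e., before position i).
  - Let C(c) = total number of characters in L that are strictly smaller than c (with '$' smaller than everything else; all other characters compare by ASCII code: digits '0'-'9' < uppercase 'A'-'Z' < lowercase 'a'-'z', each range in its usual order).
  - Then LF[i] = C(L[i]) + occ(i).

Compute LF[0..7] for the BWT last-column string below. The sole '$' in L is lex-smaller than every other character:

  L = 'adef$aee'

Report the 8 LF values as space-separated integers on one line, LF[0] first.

Answer: 1 3 4 7 0 2 5 6

Derivation:
Char counts: '$':1, 'a':2, 'd':1, 'e':3, 'f':1
C (first-col start): C('$')=0, C('a')=1, C('d')=3, C('e')=4, C('f')=7
L[0]='a': occ=0, LF[0]=C('a')+0=1+0=1
L[1]='d': occ=0, LF[1]=C('d')+0=3+0=3
L[2]='e': occ=0, LF[2]=C('e')+0=4+0=4
L[3]='f': occ=0, LF[3]=C('f')+0=7+0=7
L[4]='$': occ=0, LF[4]=C('$')+0=0+0=0
L[5]='a': occ=1, LF[5]=C('a')+1=1+1=2
L[6]='e': occ=1, LF[6]=C('e')+1=4+1=5
L[7]='e': occ=2, LF[7]=C('e')+2=4+2=6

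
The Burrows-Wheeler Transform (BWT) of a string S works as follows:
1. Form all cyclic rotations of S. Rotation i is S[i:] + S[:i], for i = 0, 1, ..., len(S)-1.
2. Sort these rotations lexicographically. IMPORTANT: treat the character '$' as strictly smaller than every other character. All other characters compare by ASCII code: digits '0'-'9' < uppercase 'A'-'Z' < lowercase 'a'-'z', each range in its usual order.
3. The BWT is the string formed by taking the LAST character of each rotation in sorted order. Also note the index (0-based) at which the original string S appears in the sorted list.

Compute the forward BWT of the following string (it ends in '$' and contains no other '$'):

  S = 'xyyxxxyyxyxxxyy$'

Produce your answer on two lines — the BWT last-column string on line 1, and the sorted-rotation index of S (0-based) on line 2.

All 16 rotations (rotation i = S[i:]+S[:i]):
  rot[0] = xyyxxxyyxyxxxyy$
  rot[1] = yyxxxyyxyxxxyy$x
  rot[2] = yxxxyyxyxxxyy$xy
  rot[3] = xxxyyxyxxxyy$xyy
  rot[4] = xxyyxyxxxyy$xyyx
  rot[5] = xyyxyxxxyy$xyyxx
  rot[6] = yyxyxxxyy$xyyxxx
  rot[7] = yxyxxxyy$xyyxxxy
  rot[8] = xyxxxyy$xyyxxxyy
  rot[9] = yxxxyy$xyyxxxyyx
  rot[10] = xxxyy$xyyxxxyyxy
  rot[11] = xxyy$xyyxxxyyxyx
  rot[12] = xyy$xyyxxxyyxyxx
  rot[13] = yy$xyyxxxyyxyxxx
  rot[14] = y$xyyxxxyyxyxxxy
  rot[15] = $xyyxxxyyxyxxxyy
Sorted (with $ < everything):
  sorted[0] = $xyyxxxyyxyxxxyy  (last char: 'y')
  sorted[1] = xxxyy$xyyxxxyyxy  (last char: 'y')
  sorted[2] = xxxyyxyxxxyy$xyy  (last char: 'y')
  sorted[3] = xxyy$xyyxxxyyxyx  (last char: 'x')
  sorted[4] = xxyyxyxxxyy$xyyx  (last char: 'x')
  sorted[5] = xyxxxyy$xyyxxxyy  (last char: 'y')
  sorted[6] = xyy$xyyxxxyyxyxx  (last char: 'x')
  sorted[7] = xyyxxxyyxyxxxyy$  (last char: '$')
  sorted[8] = xyyxyxxxyy$xyyxx  (last char: 'x')
  sorted[9] = y$xyyxxxyyxyxxxy  (last char: 'y')
  sorted[10] = yxxxyy$xyyxxxyyx  (last char: 'x')
  sorted[11] = yxxxyyxyxxxyy$xy  (last char: 'y')
  sorted[12] = yxyxxxyy$xyyxxxy  (last char: 'y')
  sorted[13] = yy$xyyxxxyyxyxxx  (last char: 'x')
  sorted[14] = yyxxxyyxyxxxyy$x  (last char: 'x')
  sorted[15] = yyxyxxxyy$xyyxxx  (last char: 'x')
Last column: yyyxxyx$xyxyyxxx
Original string S is at sorted index 7

Answer: yyyxxyx$xyxyyxxx
7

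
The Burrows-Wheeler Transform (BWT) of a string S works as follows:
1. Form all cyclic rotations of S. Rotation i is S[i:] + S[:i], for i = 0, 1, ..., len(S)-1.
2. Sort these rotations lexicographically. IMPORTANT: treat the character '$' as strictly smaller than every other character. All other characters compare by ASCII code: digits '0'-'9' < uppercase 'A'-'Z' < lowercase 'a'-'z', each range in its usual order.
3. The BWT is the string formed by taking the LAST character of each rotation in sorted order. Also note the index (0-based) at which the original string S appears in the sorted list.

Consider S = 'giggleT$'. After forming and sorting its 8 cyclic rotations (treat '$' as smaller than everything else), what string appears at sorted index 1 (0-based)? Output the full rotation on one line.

Answer: T$giggle

Derivation:
All 8 rotations (rotation i = S[i:]+S[:i]):
  rot[0] = giggleT$
  rot[1] = iggleT$g
  rot[2] = ggleT$gi
  rot[3] = gleT$gig
  rot[4] = leT$gigg
  rot[5] = eT$giggl
  rot[6] = T$giggle
  rot[7] = $giggleT
Sorted (with $ < everything):
  sorted[0] = $giggleT
  sorted[1] = T$giggle
  sorted[2] = eT$giggl
  sorted[3] = ggleT$gi
  sorted[4] = giggleT$
  sorted[5] = gleT$gig
  sorted[6] = iggleT$g
  sorted[7] = leT$gigg
sorted[1] = T$giggle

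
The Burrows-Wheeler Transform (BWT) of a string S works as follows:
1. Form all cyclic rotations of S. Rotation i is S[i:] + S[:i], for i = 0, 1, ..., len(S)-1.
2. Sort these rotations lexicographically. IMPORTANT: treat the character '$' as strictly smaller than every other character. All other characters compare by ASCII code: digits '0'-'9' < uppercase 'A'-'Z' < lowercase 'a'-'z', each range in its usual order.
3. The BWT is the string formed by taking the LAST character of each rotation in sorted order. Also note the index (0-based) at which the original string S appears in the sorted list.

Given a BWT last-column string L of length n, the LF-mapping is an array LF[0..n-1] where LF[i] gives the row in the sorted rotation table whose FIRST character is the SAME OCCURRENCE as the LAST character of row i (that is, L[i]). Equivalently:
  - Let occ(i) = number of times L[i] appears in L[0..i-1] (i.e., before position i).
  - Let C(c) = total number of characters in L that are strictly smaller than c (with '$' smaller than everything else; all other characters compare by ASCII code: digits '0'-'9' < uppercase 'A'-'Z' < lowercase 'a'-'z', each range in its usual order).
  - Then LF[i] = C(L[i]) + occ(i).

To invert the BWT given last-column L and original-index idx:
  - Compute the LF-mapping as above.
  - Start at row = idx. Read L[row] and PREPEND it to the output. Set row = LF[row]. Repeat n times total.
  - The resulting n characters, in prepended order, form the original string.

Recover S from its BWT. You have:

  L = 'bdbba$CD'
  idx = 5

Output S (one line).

LF mapping: 4 7 5 6 3 0 1 2
Walk LF starting at row 5, prepending L[row]:
  step 1: row=5, L[5]='$', prepend. Next row=LF[5]=0
  step 2: row=0, L[0]='b', prepend. Next row=LF[0]=4
  step 3: row=4, L[4]='a', prepend. Next row=LF[4]=3
  step 4: row=3, L[3]='b', prepend. Next row=LF[3]=6
  step 5: row=6, L[6]='C', prepend. Next row=LF[6]=1
  step 6: row=1, L[1]='d', prepend. Next row=LF[1]=7
  step 7: row=7, L[7]='D', prepend. Next row=LF[7]=2
  step 8: row=2, L[2]='b', prepend. Next row=LF[2]=5
Reversed output: bDdCbab$

Answer: bDdCbab$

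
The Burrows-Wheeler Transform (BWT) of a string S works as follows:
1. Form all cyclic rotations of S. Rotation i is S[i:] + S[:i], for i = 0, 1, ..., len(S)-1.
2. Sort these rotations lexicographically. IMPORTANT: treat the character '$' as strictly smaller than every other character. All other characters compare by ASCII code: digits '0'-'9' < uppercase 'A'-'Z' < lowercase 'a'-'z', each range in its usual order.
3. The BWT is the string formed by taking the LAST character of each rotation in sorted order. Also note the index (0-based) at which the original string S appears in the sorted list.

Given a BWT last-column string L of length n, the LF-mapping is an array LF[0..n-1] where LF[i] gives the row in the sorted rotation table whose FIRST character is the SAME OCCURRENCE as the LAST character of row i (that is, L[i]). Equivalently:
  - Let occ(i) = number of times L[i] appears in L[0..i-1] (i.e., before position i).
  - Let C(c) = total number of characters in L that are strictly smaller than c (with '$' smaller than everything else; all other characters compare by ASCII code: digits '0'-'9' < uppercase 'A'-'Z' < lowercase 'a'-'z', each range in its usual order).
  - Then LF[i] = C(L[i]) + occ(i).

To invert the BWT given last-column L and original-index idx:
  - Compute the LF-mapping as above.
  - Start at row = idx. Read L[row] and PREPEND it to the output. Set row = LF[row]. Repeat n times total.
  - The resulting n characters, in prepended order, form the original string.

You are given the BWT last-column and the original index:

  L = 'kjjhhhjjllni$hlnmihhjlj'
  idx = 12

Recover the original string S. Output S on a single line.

LF mapping: 15 9 10 1 2 3 11 12 16 17 21 7 0 4 18 22 20 8 5 6 13 19 14
Walk LF starting at row 12, prepending L[row]:
  step 1: row=12, L[12]='$', prepend. Next row=LF[12]=0
  step 2: row=0, L[0]='k', prepend. Next row=LF[0]=15
  step 3: row=15, L[15]='n', prepend. Next row=LF[15]=22
  step 4: row=22, L[22]='j', prepend. Next row=LF[22]=14
  step 5: row=14, L[14]='l', prepend. Next row=LF[14]=18
  step 6: row=18, L[18]='h', prepend. Next row=LF[18]=5
  step 7: row=5, L[5]='h', prepend. Next row=LF[5]=3
  step 8: row=3, L[3]='h', prepend. Next row=LF[3]=1
  step 9: row=1, L[1]='j', prepend. Next row=LF[1]=9
  step 10: row=9, L[9]='l', prepend. Next row=LF[9]=17
  step 11: row=17, L[17]='i', prepend. Next row=LF[17]=8
  step 12: row=8, L[8]='l', prepend. Next row=LF[8]=16
  step 13: row=16, L[16]='m', prepend. Next row=LF[16]=20
  step 14: row=20, L[20]='j', prepend. Next row=LF[20]=13
  step 15: row=13, L[13]='h', prepend. Next row=LF[13]=4
  step 16: row=4, L[4]='h', prepend. Next row=LF[4]=2
  step 17: row=2, L[2]='j', prepend. Next row=LF[2]=10
  step 18: row=10, L[10]='n', prepend. Next row=LF[10]=21
  step 19: row=21, L[21]='l', prepend. Next row=LF[21]=19
  step 20: row=19, L[19]='h', prepend. Next row=LF[19]=6
  step 21: row=6, L[6]='j', prepend. Next row=LF[6]=11
  step 22: row=11, L[11]='i', prepend. Next row=LF[11]=7
  step 23: row=7, L[7]='j', prepend. Next row=LF[7]=12
Reversed output: jijhlnjhhjmliljhhhljnk$

Answer: jijhlnjhhjmliljhhhljnk$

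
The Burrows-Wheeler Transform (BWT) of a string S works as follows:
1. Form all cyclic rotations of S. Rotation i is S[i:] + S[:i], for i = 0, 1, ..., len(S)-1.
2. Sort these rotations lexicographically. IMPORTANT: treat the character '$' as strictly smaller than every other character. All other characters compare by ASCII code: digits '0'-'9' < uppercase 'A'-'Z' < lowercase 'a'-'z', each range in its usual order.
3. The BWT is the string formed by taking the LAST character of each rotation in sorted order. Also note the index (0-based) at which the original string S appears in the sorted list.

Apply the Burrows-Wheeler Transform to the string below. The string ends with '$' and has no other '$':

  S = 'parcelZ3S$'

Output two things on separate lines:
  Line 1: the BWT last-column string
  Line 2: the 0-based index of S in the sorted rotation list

All 10 rotations (rotation i = S[i:]+S[:i]):
  rot[0] = parcelZ3S$
  rot[1] = arcelZ3S$p
  rot[2] = rcelZ3S$pa
  rot[3] = celZ3S$par
  rot[4] = elZ3S$parc
  rot[5] = lZ3S$parce
  rot[6] = Z3S$parcel
  rot[7] = 3S$parcelZ
  rot[8] = S$parcelZ3
  rot[9] = $parcelZ3S
Sorted (with $ < everything):
  sorted[0] = $parcelZ3S  (last char: 'S')
  sorted[1] = 3S$parcelZ  (last char: 'Z')
  sorted[2] = S$parcelZ3  (last char: '3')
  sorted[3] = Z3S$parcel  (last char: 'l')
  sorted[4] = arcelZ3S$p  (last char: 'p')
  sorted[5] = celZ3S$par  (last char: 'r')
  sorted[6] = elZ3S$parc  (last char: 'c')
  sorted[7] = lZ3S$parce  (last char: 'e')
  sorted[8] = parcelZ3S$  (last char: '$')
  sorted[9] = rcelZ3S$pa  (last char: 'a')
Last column: SZ3lprce$a
Original string S is at sorted index 8

Answer: SZ3lprce$a
8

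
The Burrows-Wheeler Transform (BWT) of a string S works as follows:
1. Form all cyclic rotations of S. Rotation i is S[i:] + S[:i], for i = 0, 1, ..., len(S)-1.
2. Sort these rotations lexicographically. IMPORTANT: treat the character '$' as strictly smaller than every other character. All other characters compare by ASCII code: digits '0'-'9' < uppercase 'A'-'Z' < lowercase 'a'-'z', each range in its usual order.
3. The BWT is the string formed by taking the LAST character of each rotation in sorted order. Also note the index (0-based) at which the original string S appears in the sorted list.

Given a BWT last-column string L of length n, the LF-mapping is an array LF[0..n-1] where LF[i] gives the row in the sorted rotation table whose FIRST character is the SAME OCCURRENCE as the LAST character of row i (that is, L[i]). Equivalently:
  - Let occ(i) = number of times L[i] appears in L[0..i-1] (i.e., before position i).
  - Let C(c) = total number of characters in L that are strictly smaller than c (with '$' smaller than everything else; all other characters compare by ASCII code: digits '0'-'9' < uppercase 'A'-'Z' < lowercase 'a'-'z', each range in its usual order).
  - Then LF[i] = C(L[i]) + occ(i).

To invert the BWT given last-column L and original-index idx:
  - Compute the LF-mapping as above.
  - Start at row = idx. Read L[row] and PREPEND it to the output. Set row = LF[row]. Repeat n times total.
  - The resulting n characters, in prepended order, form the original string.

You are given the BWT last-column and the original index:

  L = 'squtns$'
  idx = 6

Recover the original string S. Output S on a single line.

Answer: uqnsts$

Derivation:
LF mapping: 3 2 6 5 1 4 0
Walk LF starting at row 6, prepending L[row]:
  step 1: row=6, L[6]='$', prepend. Next row=LF[6]=0
  step 2: row=0, L[0]='s', prepend. Next row=LF[0]=3
  step 3: row=3, L[3]='t', prepend. Next row=LF[3]=5
  step 4: row=5, L[5]='s', prepend. Next row=LF[5]=4
  step 5: row=4, L[4]='n', prepend. Next row=LF[4]=1
  step 6: row=1, L[1]='q', prepend. Next row=LF[1]=2
  step 7: row=2, L[2]='u', prepend. Next row=LF[2]=6
Reversed output: uqnsts$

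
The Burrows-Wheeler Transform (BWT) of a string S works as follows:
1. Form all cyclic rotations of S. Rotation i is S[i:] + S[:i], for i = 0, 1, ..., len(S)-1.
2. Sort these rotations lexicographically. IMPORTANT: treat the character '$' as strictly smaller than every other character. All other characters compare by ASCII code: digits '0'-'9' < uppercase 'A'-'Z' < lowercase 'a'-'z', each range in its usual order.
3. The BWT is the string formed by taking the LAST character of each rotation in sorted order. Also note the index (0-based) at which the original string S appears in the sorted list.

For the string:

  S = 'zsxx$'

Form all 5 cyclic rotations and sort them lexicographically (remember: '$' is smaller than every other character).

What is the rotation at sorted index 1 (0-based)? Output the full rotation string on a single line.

All 5 rotations (rotation i = S[i:]+S[:i]):
  rot[0] = zsxx$
  rot[1] = sxx$z
  rot[2] = xx$zs
  rot[3] = x$zsx
  rot[4] = $zsxx
Sorted (with $ < everything):
  sorted[0] = $zsxx
  sorted[1] = sxx$z
  sorted[2] = x$zsx
  sorted[3] = xx$zs
  sorted[4] = zsxx$
sorted[1] = sxx$z

Answer: sxx$z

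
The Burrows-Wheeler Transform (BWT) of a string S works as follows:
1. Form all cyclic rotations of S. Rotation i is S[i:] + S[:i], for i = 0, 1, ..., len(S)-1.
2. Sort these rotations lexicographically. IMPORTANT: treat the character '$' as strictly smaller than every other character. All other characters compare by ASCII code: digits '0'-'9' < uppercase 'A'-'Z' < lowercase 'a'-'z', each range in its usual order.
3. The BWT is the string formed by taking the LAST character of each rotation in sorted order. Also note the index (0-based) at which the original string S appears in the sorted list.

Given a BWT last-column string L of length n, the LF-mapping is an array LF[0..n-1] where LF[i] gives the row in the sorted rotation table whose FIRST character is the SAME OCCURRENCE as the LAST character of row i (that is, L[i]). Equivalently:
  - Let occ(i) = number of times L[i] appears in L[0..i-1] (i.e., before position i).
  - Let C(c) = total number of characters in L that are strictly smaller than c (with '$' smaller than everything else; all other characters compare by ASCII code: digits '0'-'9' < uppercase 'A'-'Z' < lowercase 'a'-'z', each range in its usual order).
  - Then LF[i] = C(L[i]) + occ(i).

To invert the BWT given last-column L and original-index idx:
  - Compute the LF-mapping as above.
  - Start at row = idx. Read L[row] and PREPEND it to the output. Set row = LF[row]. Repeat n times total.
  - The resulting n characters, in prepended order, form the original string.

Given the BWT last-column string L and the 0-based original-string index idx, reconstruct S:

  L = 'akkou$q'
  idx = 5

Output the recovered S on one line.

LF mapping: 1 2 3 4 6 0 5
Walk LF starting at row 5, prepending L[row]:
  step 1: row=5, L[5]='$', prepend. Next row=LF[5]=0
  step 2: row=0, L[0]='a', prepend. Next row=LF[0]=1
  step 3: row=1, L[1]='k', prepend. Next row=LF[1]=2
  step 4: row=2, L[2]='k', prepend. Next row=LF[2]=3
  step 5: row=3, L[3]='o', prepend. Next row=LF[3]=4
  step 6: row=4, L[4]='u', prepend. Next row=LF[4]=6
  step 7: row=6, L[6]='q', prepend. Next row=LF[6]=5
Reversed output: quokka$

Answer: quokka$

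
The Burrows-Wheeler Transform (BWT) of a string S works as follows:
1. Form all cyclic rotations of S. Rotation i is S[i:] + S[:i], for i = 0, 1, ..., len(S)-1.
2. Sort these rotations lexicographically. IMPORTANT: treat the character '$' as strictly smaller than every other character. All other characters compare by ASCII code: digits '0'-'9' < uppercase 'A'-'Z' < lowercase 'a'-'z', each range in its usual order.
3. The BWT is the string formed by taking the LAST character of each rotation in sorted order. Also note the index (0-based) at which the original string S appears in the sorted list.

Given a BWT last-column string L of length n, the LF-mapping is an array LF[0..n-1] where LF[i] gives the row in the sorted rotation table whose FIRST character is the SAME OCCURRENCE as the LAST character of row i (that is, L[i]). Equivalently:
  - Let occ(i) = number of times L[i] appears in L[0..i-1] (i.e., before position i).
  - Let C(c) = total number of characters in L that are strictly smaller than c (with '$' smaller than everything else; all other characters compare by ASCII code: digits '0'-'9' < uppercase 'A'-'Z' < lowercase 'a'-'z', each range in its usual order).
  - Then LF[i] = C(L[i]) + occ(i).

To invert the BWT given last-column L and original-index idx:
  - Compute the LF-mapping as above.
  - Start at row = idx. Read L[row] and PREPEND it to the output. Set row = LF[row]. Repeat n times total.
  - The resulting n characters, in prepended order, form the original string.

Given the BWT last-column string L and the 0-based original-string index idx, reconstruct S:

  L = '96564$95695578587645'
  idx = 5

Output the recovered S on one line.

LF mapping: 17 9 3 10 1 0 18 4 11 19 5 6 13 15 7 16 14 12 2 8
Walk LF starting at row 5, prepending L[row]:
  step 1: row=5, L[5]='$', prepend. Next row=LF[5]=0
  step 2: row=0, L[0]='9', prepend. Next row=LF[0]=17
  step 3: row=17, L[17]='6', prepend. Next row=LF[17]=12
  step 4: row=12, L[12]='7', prepend. Next row=LF[12]=13
  step 5: row=13, L[13]='8', prepend. Next row=LF[13]=15
  step 6: row=15, L[15]='8', prepend. Next row=LF[15]=16
  step 7: row=16, L[16]='7', prepend. Next row=LF[16]=14
  step 8: row=14, L[14]='5', prepend. Next row=LF[14]=7
  step 9: row=7, L[7]='5', prepend. Next row=LF[7]=4
  step 10: row=4, L[4]='4', prepend. Next row=LF[4]=1
  step 11: row=1, L[1]='6', prepend. Next row=LF[1]=9
  step 12: row=9, L[9]='9', prepend. Next row=LF[9]=19
  step 13: row=19, L[19]='5', prepend. Next row=LF[19]=8
  step 14: row=8, L[8]='6', prepend. Next row=LF[8]=11
  step 15: row=11, L[11]='5', prepend. Next row=LF[11]=6
  step 16: row=6, L[6]='9', prepend. Next row=LF[6]=18
  step 17: row=18, L[18]='4', prepend. Next row=LF[18]=2
  step 18: row=2, L[2]='5', prepend. Next row=LF[2]=3
  step 19: row=3, L[3]='6', prepend. Next row=LF[3]=10
  step 20: row=10, L[10]='5', prepend. Next row=LF[10]=5
Reversed output: 5654956596455788769$

Answer: 5654956596455788769$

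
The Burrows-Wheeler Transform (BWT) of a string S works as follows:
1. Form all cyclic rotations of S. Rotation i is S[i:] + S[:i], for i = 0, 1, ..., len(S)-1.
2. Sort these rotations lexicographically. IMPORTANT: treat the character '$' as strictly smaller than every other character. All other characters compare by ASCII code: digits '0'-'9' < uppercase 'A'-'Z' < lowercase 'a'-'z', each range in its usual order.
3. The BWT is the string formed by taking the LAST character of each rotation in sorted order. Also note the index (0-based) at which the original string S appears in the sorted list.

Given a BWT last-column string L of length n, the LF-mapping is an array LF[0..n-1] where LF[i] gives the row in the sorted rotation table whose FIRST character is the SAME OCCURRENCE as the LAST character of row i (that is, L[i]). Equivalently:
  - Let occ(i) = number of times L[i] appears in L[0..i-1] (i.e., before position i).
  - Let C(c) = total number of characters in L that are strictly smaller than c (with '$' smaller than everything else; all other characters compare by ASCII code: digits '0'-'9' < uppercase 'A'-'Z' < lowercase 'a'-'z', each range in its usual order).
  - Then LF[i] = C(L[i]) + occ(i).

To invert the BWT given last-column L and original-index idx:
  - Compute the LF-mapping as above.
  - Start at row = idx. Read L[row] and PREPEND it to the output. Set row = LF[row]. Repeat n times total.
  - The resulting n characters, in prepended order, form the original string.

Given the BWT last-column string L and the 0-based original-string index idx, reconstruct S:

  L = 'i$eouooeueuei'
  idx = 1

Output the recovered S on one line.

Answer: eeoeoiuueuoi$

Derivation:
LF mapping: 5 0 1 7 10 8 9 2 11 3 12 4 6
Walk LF starting at row 1, prepending L[row]:
  step 1: row=1, L[1]='$', prepend. Next row=LF[1]=0
  step 2: row=0, L[0]='i', prepend. Next row=LF[0]=5
  step 3: row=5, L[5]='o', prepend. Next row=LF[5]=8
  step 4: row=8, L[8]='u', prepend. Next row=LF[8]=11
  step 5: row=11, L[11]='e', prepend. Next row=LF[11]=4
  step 6: row=4, L[4]='u', prepend. Next row=LF[4]=10
  step 7: row=10, L[10]='u', prepend. Next row=LF[10]=12
  step 8: row=12, L[12]='i', prepend. Next row=LF[12]=6
  step 9: row=6, L[6]='o', prepend. Next row=LF[6]=9
  step 10: row=9, L[9]='e', prepend. Next row=LF[9]=3
  step 11: row=3, L[3]='o', prepend. Next row=LF[3]=7
  step 12: row=7, L[7]='e', prepend. Next row=LF[7]=2
  step 13: row=2, L[2]='e', prepend. Next row=LF[2]=1
Reversed output: eeoeoiuueuoi$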